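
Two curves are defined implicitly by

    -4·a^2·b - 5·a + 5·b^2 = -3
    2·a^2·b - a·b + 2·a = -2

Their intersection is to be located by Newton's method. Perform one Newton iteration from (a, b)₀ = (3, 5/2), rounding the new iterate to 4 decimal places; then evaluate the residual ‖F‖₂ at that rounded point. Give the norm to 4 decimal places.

26.4567

At (3, 5/2): F = (-70.7500, 45.5000).
Jacobian J = [[-8·a·b - 5, -4·a^2 + 10·b], [4·a·b - b + 2, 2·a^2 - a]].
At the point, J = [[-65.0000, -11.0000], [29.5000, 15.0000]] (det J = -650.5000).
Solving J·Δ = −F gives Δ = (-0.8620, -1.3380).
Then the next iterate is (a, b)₁ = (2.1380, 1.1620).
Re-evaluating at (2.1380, 1.1620): F = (-22.184993, 14.414750), so ‖F‖₂ = 26.4567.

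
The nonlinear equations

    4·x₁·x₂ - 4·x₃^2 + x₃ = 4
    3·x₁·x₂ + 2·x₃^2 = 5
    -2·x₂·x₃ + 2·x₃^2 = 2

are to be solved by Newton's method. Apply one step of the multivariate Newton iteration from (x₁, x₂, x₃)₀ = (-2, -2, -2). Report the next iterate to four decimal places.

At (-2, -2, -2): F = (-6.0000, 15.0000, -2.0000).
Jacobian J = [[4·x₂, 4·x₁, -8·x₃ + 1], [3·x₂, 3·x₁, 4·x₃], [0, -2·x₃, -2·x₂ + 4·x₃]].
At the point, J = [[-8.0000, -8.0000, 17.0000], [-6.0000, -6.0000, -8.0000], [0.0000, 4.0000, -4.0000]] (det J = -664.0000).
Solving J·Δ = −F gives Δ = (-0.1928, 1.4398, 0.9398).
Then the next iterate is (x₁, x₂, x₃)₁ = (-2.1928, -0.5602, -1.0602).

(-2.1928, -0.5602, -1.0602)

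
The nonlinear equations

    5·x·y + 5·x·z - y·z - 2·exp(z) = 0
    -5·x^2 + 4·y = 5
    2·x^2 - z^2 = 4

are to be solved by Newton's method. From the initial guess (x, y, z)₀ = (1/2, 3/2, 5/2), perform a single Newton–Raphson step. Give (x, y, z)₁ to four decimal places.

At (1/2, 3/2, 5/2): F = (-18.114988, -0.2500, -9.7500).
Jacobian J = [[5·y + 5·z, 5·x - z, 5·x - y - 2·exp(z)], [-10·x, 4, 0], [4·x, 0, -2·z]].
At the point, J = [[20.0000, 0.0000, -23.364988], [-5.0000, 4.0000, 0.0000], [2.0000, 0.0000, -5.0000]] (det J = -213.080097).
Solving J·Δ = −F gives Δ = (-2.5762, -3.1577, -2.9805).
Then the next iterate is (x, y, z)₁ = (-2.0762, -1.6577, -0.4805).

(-2.0762, -1.6577, -0.4805)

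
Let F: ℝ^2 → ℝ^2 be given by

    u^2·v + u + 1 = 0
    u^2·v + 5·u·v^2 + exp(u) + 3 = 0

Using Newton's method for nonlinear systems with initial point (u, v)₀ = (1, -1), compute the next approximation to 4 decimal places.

(6.7038, 3.7038)

At (1, -1): F = (1.0000, 9.718282).
Jacobian J = [[2·u·v + 1, u^2], [2·u·v + 5·v^2 + exp(u), u^2 + 10·u·v]].
At the point, J = [[-1.0000, 1.0000], [5.718282, -9.0000]] (det J = 3.281718).
Solving J·Δ = −F gives Δ = (5.7038, 4.7038).
Then the next iterate is (u, v)₁ = (6.7038, 3.7038).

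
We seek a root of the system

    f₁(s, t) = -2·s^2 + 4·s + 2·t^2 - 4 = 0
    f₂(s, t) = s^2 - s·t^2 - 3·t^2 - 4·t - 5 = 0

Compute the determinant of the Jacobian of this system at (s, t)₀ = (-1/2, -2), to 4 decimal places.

-4.0000

J = [[-4·s + 4, 4·t], [2·s - t^2, -2·s·t - 6·t - 4]].
At the point, J = [[6.0000, -8.0000], [-5.0000, 6.0000]].
det J = -4.0000.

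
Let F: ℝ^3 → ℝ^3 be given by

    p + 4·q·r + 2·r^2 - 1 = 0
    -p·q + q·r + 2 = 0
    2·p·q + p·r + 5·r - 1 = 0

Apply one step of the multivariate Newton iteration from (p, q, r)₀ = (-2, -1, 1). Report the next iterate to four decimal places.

At (-2, -1, 1): F = (-5.0000, -1.0000, 6.0000).
Jacobian J = [[1, 4·r, 4·q + 4·r], [-q, -p + r, q], [2·q + r, 2·p, p + 5]].
At the point, J = [[1.0000, 4.0000, 0.0000], [1.0000, 3.0000, -1.0000], [-1.0000, -4.0000, 3.0000]] (det J = -3.0000).
Solving J·Δ = −F gives Δ = (-12.3333, 4.3333, -0.3333).
Then the next iterate is (p, q, r)₁ = (-14.3333, 3.3333, 0.6667).

(-14.3333, 3.3333, 0.6667)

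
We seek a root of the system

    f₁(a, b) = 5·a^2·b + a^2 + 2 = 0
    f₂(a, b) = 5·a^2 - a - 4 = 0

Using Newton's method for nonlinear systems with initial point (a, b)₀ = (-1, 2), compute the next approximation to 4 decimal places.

(-0.8182, 0.2000)

At (-1, 2): F = (13.0000, 2.0000).
Jacobian J = [[10·a·b + 2·a, 5·a^2], [10·a - 1, 0]].
At the point, J = [[-22.0000, 5.0000], [-11.0000, 0.0000]] (det J = 55.0000).
Solving J·Δ = −F gives Δ = (0.1818, -1.8000).
Then the next iterate is (a, b)₁ = (-0.8182, 0.2000).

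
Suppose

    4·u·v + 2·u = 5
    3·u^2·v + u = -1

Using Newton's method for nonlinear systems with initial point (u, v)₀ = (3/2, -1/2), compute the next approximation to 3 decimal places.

At (3/2, -1/2): F = (-5.000, -0.875).
Jacobian J = [[4·v + 2, 4·u], [6·u·v + 1, 3·u^2]].
At the point, J = [[0.000, 6.000], [-3.500, 6.750]] (det J = 21.000).
Solving J·Δ = −F gives Δ = (1.357, 0.833).
Then the next iterate is (u, v)₁ = (2.857, 0.333).

(2.857, 0.333)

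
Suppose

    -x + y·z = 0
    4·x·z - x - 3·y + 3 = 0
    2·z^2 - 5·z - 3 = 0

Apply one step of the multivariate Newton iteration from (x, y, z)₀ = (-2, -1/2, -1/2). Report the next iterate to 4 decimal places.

(-1.0000, 2.0000, -0.5000)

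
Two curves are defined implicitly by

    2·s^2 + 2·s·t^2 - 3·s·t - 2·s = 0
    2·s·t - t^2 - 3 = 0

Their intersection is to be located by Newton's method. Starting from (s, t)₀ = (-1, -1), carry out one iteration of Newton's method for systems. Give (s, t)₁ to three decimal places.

At (-1, -1): F = (-1.000, -2.000).
Jacobian J = [[4·s + 2·t^2 - 3·t - 2, 4·s·t - 3·s], [2·t, 2·s - 2·t]].
At the point, J = [[-1.000, 7.000], [-2.000, 0.000]] (det J = 14.000).
Solving J·Δ = −F gives Δ = (-1.000, 0.000).
Then the next iterate is (s, t)₁ = (-2.000, -1.000).

(-2.000, -1.000)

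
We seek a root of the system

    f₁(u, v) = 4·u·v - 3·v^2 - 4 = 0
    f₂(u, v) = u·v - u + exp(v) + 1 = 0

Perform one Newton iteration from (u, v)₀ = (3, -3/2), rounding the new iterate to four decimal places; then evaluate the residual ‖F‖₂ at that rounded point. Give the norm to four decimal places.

8.1335

At (3, -3/2): F = (-28.7500, -6.276870).
Jacobian J = [[4·v, 4·u - 6·v], [v - 1, u + exp(v)]].
At the point, J = [[-6.0000, 21.0000], [-2.5000, 3.223130]] (det J = 33.161219).
Solving J·Δ = −F gives Δ = (-1.1806, 1.0317).
Then the next iterate is (u, v)₁ = (1.8194, -0.4683).
Re-evaluating at (1.8194, -0.4683): F = (-8.066015, -1.045359), so ‖F‖₂ = 8.1335.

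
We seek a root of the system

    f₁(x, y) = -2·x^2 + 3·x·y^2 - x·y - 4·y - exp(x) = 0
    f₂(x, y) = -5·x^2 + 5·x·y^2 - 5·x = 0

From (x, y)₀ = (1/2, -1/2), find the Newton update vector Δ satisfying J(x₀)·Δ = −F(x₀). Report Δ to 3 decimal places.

At (1/2, -1/2): F = (0.47628, -3.125).
Jacobian J = [[-4·x + 3·y^2 - y - exp(x), 6·x·y - x - 4], [-10·x + 5·y^2 - 5, 10·x·y]].
At the point, J = [[-2.39872, -6.000], [-8.750, -2.500]] (det J = -46.50320).
Solving J·Δ = −F gives Δ = (-0.429, 0.251).

(-0.429, 0.251)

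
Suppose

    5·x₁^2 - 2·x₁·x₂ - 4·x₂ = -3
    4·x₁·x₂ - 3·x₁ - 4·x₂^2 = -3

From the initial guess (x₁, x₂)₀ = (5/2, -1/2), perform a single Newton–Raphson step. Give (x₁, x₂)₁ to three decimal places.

(1.096, -0.252)

At (5/2, -1/2): F = (38.750, -10.500).
Jacobian J = [[10·x₁ - 2·x₂, -2·x₁ - 4], [4·x₂ - 3, 4·x₁ - 8·x₂]].
At the point, J = [[26.000, -9.000], [-5.000, 14.000]] (det J = 319.000).
Solving J·Δ = −F gives Δ = (-1.404, 0.248).
Then the next iterate is (x₁, x₂)₁ = (1.096, -0.252).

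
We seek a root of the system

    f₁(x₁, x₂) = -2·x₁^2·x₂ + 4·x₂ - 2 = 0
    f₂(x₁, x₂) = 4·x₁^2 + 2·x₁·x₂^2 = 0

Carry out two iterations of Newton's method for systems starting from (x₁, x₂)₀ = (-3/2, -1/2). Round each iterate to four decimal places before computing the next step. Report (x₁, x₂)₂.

(-1.5695, -2.2200)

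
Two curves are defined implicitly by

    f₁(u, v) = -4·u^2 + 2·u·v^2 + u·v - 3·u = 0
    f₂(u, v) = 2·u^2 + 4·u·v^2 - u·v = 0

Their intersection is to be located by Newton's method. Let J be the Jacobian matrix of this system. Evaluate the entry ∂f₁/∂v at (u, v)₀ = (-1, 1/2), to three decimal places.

∂f₁/∂v = 4·u·v + u.
At (-1, 1/2) this is -3.000.

-3.000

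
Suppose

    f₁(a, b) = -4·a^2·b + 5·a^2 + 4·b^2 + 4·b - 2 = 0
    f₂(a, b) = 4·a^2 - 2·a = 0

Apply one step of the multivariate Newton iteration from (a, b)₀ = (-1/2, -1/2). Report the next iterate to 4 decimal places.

(-0.1667, -4.0833)

At (-1/2, -1/2): F = (-1.2500, 2.0000).
Jacobian J = [[-8·a·b + 10·a, -4·a^2 + 8·b + 4], [8·a - 2, 0]].
At the point, J = [[-7.0000, -1.0000], [-6.0000, 0.0000]] (det J = -6.0000).
Solving J·Δ = −F gives Δ = (0.3333, -3.5833).
Then the next iterate is (a, b)₁ = (-0.1667, -4.0833).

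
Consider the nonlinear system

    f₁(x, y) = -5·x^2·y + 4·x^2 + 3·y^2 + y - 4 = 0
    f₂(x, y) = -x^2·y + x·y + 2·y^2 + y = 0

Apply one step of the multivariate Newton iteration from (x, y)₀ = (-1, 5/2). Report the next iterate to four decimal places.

(-0.5567, 1.0195)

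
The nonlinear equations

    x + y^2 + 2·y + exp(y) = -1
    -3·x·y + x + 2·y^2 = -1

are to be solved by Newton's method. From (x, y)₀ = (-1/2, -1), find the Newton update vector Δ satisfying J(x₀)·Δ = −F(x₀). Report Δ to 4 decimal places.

(-0.0095, 0.3849)

At (-1/2, -1): F = (-0.132121, 1.0000).
Jacobian J = [[1, 2·y + exp(y) + 2], [-3·y + 1, -3·x + 4·y]].
At the point, J = [[1.0000, 0.367879], [4.0000, -2.5000]] (det J = -3.971518).
Solving J·Δ = −F gives Δ = (-0.0095, 0.3849).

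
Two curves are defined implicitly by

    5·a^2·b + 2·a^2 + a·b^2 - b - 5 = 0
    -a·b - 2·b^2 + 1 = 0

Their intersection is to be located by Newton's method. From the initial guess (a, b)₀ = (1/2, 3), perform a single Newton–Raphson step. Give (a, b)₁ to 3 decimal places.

(0.661, 1.481)

At (1/2, 3): F = (0.750, -18.500).
Jacobian J = [[10·a·b + 4·a + b^2, 5·a^2 + 2·a·b - 1], [-b, -a - 4·b]].
At the point, J = [[26.000, 3.250], [-3.000, -12.500]] (det J = -315.250).
Solving J·Δ = −F gives Δ = (0.161, -1.519).
Then the next iterate is (a, b)₁ = (0.661, 1.481).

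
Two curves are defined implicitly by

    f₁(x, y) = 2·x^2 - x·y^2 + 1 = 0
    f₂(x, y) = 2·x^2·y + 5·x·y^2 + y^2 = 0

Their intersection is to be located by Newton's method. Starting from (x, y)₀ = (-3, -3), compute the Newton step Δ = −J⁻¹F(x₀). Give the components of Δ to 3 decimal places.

(2.123, 0.079)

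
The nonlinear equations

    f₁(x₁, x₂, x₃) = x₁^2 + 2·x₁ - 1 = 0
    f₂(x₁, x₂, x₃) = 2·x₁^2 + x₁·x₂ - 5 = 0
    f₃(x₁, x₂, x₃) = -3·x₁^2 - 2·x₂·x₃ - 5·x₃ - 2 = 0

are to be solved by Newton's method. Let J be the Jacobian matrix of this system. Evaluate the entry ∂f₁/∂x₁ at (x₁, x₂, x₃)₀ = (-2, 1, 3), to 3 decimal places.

∂f₁/∂x₁ = 2·x₁ + 2.
At (-2, 1, 3) this is -2.000.

-2.000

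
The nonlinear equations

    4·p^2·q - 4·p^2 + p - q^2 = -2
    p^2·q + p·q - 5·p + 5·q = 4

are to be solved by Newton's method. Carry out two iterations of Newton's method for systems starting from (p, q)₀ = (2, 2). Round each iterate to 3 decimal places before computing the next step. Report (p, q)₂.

(0.761, 1.377)

At (2, 2): F = (16.000, 8.000).
Jacobian J = [[8·p·q - 8·p + 1, 4·p^2 - 2·q], [2·p·q + q - 5, p^2 + p + 5]].
At the point, J = [[17.000, 12.000], [5.000, 11.000]] (det J = 127.000).
Solving J·Δ = −F gives Δ = (-0.630, -0.441).
Then the next iterate is (p, q)₁ = (1.370, 1.559).
Round to (1.370, 1.559) and repeat: F = (5.13627, 2.00692), J = [[7.12664, 4.38960], [0.83066, 8.24690]].
Δ = (-0.609, -0.182), so (p, q)₂ = (0.761, 1.377).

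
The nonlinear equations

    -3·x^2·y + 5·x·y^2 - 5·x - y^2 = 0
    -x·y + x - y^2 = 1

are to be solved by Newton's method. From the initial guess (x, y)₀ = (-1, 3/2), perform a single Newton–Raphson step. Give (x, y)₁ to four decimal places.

(-1.7744, 0.3186)

At (-1, 3/2): F = (-13.0000, -2.7500).
Jacobian J = [[-6·x·y + 5·y^2 - 5, -3·x^2 + 10·x·y - 2·y], [-y + 1, -x - 2·y]].
At the point, J = [[15.2500, -21.0000], [-0.5000, -2.0000]] (det J = -41.0000).
Solving J·Δ = −F gives Δ = (-0.7744, -1.1814).
Then the next iterate is (x, y)₁ = (-1.7744, 0.3186).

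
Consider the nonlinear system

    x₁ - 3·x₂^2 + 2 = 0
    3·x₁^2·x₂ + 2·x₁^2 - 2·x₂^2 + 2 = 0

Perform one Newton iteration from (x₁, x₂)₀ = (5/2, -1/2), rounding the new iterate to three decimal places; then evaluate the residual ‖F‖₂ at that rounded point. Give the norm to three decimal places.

10.475

At (5/2, -1/2): F = (3.750, 4.625).
Jacobian J = [[1, -6·x₂], [6·x₁·x₂ + 4·x₁, 3·x₁^2 - 4·x₂]].
At the point, J = [[1.000, 3.000], [2.500, 20.750]] (det J = 13.250).
Solving J·Δ = −F gives Δ = (-4.825, 0.358).
Then the next iterate is (x₁, x₂)₁ = (-2.325, -0.142).
Re-evaluating at (-2.325, -0.142): F = (-0.38549, 10.46813), so ‖F‖₂ = 10.475.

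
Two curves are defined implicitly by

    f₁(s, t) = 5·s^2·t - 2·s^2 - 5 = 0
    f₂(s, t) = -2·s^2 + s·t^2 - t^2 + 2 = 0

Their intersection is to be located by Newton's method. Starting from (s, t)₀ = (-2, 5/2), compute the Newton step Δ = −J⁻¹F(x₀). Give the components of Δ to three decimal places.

(0.174, -1.485)

At (-2, 5/2): F = (37.000, -24.750).
Jacobian J = [[10·s·t - 4·s, 5·s^2], [-4·s + t^2, 2·s·t - 2·t]].
At the point, J = [[-42.000, 20.000], [14.250, -15.000]] (det J = 345.000).
Solving J·Δ = −F gives Δ = (0.174, -1.485).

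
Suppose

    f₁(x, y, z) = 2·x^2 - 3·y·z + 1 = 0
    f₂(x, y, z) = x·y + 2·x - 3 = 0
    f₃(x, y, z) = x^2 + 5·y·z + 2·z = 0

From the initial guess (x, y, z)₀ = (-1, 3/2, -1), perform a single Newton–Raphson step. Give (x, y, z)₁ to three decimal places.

(-1.231, -5.808, -4.000)

At (-1, 3/2, -1): F = (7.500, -6.500, -8.500).
Jacobian J = [[4·x, -3·z, -3·y], [y + 2, x, 0], [2·x, 5·z, 5·y + 2]].
At the point, J = [[-4.000, 3.000, -4.500], [3.500, -1.000, 0.000], [-2.000, -5.000, 9.500]] (det J = 26.000).
Solving J·Δ = −F gives Δ = (-0.231, -7.308, -3.000).
Then the next iterate is (x, y, z)₁ = (-1.231, -5.808, -4.000).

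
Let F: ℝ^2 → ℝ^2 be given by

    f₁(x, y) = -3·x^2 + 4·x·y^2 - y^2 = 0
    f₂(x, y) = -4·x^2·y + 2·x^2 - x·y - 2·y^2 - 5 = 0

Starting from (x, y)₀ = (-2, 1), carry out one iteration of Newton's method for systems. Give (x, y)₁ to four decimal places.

(-1.1111, 0.6235)

At (-2, 1): F = (-21.0000, -13.0000).
Jacobian J = [[-6·x + 4·y^2, 8·x·y - 2·y], [-8·x·y + 4·x - y, -4·x^2 - x - 4·y]].
At the point, J = [[16.0000, -18.0000], [7.0000, -18.0000]] (det J = -162.0000).
Solving J·Δ = −F gives Δ = (0.8889, -0.3765).
Then the next iterate is (x, y)₁ = (-1.1111, 0.6235).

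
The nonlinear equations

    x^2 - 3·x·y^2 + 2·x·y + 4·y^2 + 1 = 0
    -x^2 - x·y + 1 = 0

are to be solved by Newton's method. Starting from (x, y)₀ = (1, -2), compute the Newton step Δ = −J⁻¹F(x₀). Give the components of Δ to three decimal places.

At (1, -2): F = (2.000, 2.000).
Jacobian J = [[2·x - 3·y^2 + 2·y, -6·x·y + 2·x + 8·y], [-2·x - y, -x]].
At the point, J = [[-14.000, -2.000], [0.000, -1.000]] (det J = 14.000).
Solving J·Δ = −F gives Δ = (-0.143, 2.000).

(-0.143, 2.000)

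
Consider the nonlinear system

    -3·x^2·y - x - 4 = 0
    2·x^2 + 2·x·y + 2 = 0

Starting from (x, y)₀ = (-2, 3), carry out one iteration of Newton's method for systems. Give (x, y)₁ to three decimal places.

(-1.220, 2.110)

At (-2, 3): F = (-38.000, -2.000).
Jacobian J = [[-6·x·y - 1, -3·x^2], [4·x + 2·y, 2·x]].
At the point, J = [[35.000, -12.000], [-2.000, -4.000]] (det J = -164.000).
Solving J·Δ = −F gives Δ = (0.780, -0.890).
Then the next iterate is (x, y)₁ = (-1.220, 2.110).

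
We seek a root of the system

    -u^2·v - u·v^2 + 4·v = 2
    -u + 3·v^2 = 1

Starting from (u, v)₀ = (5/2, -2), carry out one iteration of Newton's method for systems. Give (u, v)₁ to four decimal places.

At (5/2, -2): F = (-7.5000, 8.5000).
Jacobian J = [[-2·u·v - v^2, -u^2 - 2·u·v + 4], [-1, 6·v]].
At the point, J = [[6.0000, 7.7500], [-1.0000, -12.0000]] (det J = -64.2500).
Solving J·Δ = −F gives Δ = (0.3755, 0.6770).
Then the next iterate is (u, v)₁ = (2.8755, -1.3230).

(2.8755, -1.3230)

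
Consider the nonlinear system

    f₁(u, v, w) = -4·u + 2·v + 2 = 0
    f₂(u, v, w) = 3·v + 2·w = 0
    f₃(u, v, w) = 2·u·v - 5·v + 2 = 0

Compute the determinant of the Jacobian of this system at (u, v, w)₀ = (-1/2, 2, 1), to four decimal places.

J = [[-4, 2, 0], [0, 3, 2], [2·v, 2·u - 5, 0]].
At the point, J = [[-4.0000, 2.0000, 0.0000], [0.0000, 3.0000, 2.0000], [4.0000, -6.0000, 0.0000]].
det J = -32.0000.

-32.0000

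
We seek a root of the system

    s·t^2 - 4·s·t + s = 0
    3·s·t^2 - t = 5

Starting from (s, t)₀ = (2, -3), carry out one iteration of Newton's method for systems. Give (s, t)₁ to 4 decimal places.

At (2, -3): F = (44.0000, 52.0000).
Jacobian J = [[t^2 - 4·t + 1, 2·s·t - 4·s], [3·t^2, 6·s·t - 1]].
At the point, J = [[22.0000, -20.0000], [27.0000, -37.0000]] (det J = -274.0000).
Solving J·Δ = −F gives Δ = (-2.1460, -0.1606).
Then the next iterate is (s, t)₁ = (-0.1460, -3.1606).

(-0.1460, -3.1606)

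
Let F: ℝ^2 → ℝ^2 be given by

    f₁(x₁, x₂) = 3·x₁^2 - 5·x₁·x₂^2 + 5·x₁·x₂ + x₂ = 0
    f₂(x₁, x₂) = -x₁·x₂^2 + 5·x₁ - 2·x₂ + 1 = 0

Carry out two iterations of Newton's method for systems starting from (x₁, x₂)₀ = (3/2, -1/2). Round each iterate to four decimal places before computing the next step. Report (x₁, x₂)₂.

(-0.1730, 0.0678)

At (3/2, -1/2): F = (0.6250, 9.1250).
Jacobian J = [[6·x₁ - 5·x₂^2 + 5·x₂, -10·x₁·x₂ + 5·x₁ + 1], [-x₂^2 + 5, -2·x₁·x₂ - 2]].
At the point, J = [[5.2500, 16.0000], [4.7500, -0.5000]] (det J = -78.6250).
Solving J·Δ = −F gives Δ = (-1.8609, 0.5715).
Then the next iterate is (x₁, x₂)₁ = (-0.3609, 0.0715).
Round to (-0.3609, 0.0715) and repeat: F = (0.342450, -0.945655), J = [[-1.833461, -0.546457], [4.994888, -1.948391]].
Δ = (0.1879, -0.0037), so (x₁, x₂)₂ = (-0.1730, 0.0678).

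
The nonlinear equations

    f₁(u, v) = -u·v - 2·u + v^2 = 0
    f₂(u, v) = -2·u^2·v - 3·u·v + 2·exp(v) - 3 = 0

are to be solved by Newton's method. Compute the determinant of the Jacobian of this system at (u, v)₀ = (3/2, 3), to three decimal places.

J = [[-v - 2, -u + 2·v], [-4·u·v - 3·v, -2·u^2 - 3·u + 2·exp(v)]].
At the point, J = [[-5.000, 4.500], [-27.000, 31.17107]].
det J = -34.355.

-34.355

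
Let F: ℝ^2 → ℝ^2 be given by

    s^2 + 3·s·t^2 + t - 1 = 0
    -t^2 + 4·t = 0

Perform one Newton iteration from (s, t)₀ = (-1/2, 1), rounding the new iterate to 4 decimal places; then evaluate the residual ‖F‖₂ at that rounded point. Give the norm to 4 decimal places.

2.3394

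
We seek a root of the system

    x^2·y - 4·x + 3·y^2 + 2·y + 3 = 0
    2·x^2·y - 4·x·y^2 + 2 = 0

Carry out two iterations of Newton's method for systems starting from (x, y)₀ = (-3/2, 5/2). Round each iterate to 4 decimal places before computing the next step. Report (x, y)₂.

(0.3403, -0.3009)

At (-3/2, 5/2): F = (38.3750, 50.7500).
Jacobian J = [[2·x·y - 4, x^2 + 6·y + 2], [4·x·y - 4·y^2, 2·x^2 - 8·x·y]].
At the point, J = [[-11.5000, 19.2500], [-40.0000, 34.5000]] (det J = 373.2500).
Solving J·Δ = −F gives Δ = (-0.9297, -2.5489).
Then the next iterate is (x, y)₁ = (-2.4297, -0.0489).
Round to (-2.4297, -0.0489) and repeat: F = (12.339495, 1.445883), J = [[-3.762375, 7.610042], [0.465684, 10.856386]].
Δ = (2.7700, -0.2520), so (x, y)₂ = (0.3403, -0.3009).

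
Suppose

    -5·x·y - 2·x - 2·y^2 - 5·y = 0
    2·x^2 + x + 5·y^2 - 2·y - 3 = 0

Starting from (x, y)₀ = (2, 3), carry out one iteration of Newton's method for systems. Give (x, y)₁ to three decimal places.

At (2, 3): F = (-67.000, 46.000).
Jacobian J = [[-5·y - 2, -5·x - 4·y - 5], [4·x + 1, 10·y - 2]].
At the point, J = [[-17.000, -27.000], [9.000, 28.000]] (det J = -233.000).
Solving J·Δ = −F gives Δ = (-2.721, -0.768).
Then the next iterate is (x, y)₁ = (-0.721, 2.232).

(-0.721, 2.232)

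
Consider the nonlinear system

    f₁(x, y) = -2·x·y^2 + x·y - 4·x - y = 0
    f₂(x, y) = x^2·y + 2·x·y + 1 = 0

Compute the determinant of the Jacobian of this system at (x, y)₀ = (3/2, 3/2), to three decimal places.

J = [[-2·y^2 + y - 4, -4·x·y + x - 1], [2·x·y + 2·y, x^2 + 2·x]].
At the point, J = [[-7.000, -8.500], [7.500, 5.250]].
det J = 27.000.

27.000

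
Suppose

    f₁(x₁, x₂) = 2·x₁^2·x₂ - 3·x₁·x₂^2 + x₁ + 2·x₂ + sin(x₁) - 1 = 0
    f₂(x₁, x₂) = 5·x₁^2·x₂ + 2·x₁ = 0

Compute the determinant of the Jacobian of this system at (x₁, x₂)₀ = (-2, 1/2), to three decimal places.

44.677

J = [[4·x₁·x₂ - 3·x₂^2 + cos(x₁) + 1, 2·x₁^2 - 6·x₁·x₂ + 2], [10·x₁·x₂ + 2, 5·x₁^2]].
At the point, J = [[-4.16615, 16.000], [-8.000, 20.000]].
det J = 44.677.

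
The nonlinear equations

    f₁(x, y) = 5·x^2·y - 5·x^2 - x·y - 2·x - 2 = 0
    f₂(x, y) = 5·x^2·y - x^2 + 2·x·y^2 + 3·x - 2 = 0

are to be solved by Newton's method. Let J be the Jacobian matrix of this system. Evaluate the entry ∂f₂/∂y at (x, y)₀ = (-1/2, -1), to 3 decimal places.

3.250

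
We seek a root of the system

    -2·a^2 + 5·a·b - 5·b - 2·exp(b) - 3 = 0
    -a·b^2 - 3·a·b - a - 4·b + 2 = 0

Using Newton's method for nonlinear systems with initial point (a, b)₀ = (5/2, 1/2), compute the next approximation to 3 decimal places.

(0.445, 0.413)

At (5/2, 1/2): F = (-15.04744, -6.875).
Jacobian J = [[-4·a + 5·b, 5·a - 2·exp(b) - 5], [-b^2 - 3·b - 1, -2·a·b - 3·a - 4]].
At the point, J = [[-7.500, 4.20256], [-2.750, -14.000]] (det J = 116.55703).
Solving J·Δ = −F gives Δ = (-2.055, -0.087).
Then the next iterate is (a, b)₁ = (0.445, 0.413).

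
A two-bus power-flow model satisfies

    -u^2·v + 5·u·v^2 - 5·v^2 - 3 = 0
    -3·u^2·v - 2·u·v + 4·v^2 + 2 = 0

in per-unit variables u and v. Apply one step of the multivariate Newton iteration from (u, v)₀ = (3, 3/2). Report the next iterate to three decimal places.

At (3, 3/2): F = (6.000, -38.500).
Jacobian J = [[-2·u·v + 5·v^2, -u^2 + 10·u·v - 10·v], [-6·u·v - 2·v, -3·u^2 - 2·u + 8·v]].
At the point, J = [[2.250, 21.000], [-30.000, -21.000]] (det J = 582.750).
Solving J·Δ = −F gives Δ = (-1.171, -0.160).
Then the next iterate is (u, v)₁ = (1.829, 1.340).

(1.829, 1.340)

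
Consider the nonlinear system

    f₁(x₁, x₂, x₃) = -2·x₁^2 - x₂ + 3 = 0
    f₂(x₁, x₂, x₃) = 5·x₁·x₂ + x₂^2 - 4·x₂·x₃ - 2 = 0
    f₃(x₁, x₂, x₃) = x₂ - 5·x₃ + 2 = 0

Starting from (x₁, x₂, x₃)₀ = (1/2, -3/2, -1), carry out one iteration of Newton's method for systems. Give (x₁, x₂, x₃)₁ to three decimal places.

(1.441, 0.618, 0.524)

At (1/2, -3/2, -1): F = (4.000, -9.500, 5.500).
Jacobian J = [[-4·x₁, -1, 0], [5·x₂, 5·x₁ + 2·x₂ - 4·x₃, -4·x₂], [0, 1, -5]].
At the point, J = [[-2.000, -1.000, 0.000], [-7.500, 3.500, 6.000], [0.000, 1.000, -5.000]] (det J = 84.500).
Solving J·Δ = −F gives Δ = (0.941, 2.118, 1.524).
Then the next iterate is (x₁, x₂, x₃)₁ = (1.441, 0.618, 0.524).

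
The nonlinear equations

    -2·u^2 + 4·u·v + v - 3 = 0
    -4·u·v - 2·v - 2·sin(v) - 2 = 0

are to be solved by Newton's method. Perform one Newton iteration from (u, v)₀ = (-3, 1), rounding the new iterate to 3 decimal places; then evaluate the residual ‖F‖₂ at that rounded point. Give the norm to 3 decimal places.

At (-3, 1): F = (-32.000, 6.31706).
Jacobian J = [[-4·u + 4·v, 4·u + 1], [-4·v, -4·u - 2·cos(v) - 2]].
At the point, J = [[16.000, -11.000], [-4.000, 8.91940]] (det J = 98.71033).
Solving J·Δ = −F gives Δ = (2.188, 0.273).
Then the next iterate is (u, v)₁ = (-0.812, 1.273).
Re-evaluating at (-0.812, 1.273): F = (-7.18039, -2.32327), so ‖F‖₂ = 7.547.

7.547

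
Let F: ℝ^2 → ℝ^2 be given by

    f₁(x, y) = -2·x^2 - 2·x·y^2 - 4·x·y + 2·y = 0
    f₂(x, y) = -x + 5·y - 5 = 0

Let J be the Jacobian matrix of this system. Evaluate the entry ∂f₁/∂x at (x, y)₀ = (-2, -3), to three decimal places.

∂f₁/∂x = -4·x - 2·y^2 - 4·y.
At (-2, -3) this is 2.000.

2.000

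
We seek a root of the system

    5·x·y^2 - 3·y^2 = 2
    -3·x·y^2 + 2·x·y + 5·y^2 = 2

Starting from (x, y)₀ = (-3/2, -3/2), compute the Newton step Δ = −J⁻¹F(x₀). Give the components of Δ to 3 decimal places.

At (-3/2, -3/2): F = (-25.625, 23.875).
Jacobian J = [[5·y^2, 10·x·y - 6·y], [-3·y^2 + 2·y, -6·x·y + 2·x + 10·y]].
At the point, J = [[11.250, 31.500], [-9.750, -31.500]] (det J = -47.250).
Solving J·Δ = −F gives Δ = (1.167, 0.397).

(1.167, 0.397)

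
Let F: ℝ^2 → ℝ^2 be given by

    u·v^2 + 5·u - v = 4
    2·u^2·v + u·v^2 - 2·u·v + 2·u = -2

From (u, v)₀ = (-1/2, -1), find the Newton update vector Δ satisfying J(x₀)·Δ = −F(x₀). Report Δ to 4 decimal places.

At (-1/2, -1): F = (-6.0000, -1.0000).
Jacobian J = [[v^2 + 5, 2·u·v - 1], [4·u·v + v^2 - 2·v + 2, 2·u^2 + 2·u·v - 2·u]].
At the point, J = [[6.0000, 0.0000], [7.0000, 2.5000]] (det J = 15.0000).
Solving J·Δ = −F gives Δ = (1.0000, -2.4000).

(1.0000, -2.4000)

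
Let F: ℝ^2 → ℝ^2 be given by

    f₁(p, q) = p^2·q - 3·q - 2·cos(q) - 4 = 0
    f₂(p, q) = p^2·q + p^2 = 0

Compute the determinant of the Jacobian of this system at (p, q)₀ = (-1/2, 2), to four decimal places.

J = [[2·p·q, p^2 + 2·sin(q) - 3], [2·p·q + 2·p, p^2]].
At the point, J = [[-2.0000, -0.931405], [-3.0000, 0.2500]].
det J = -3.2942.

-3.2942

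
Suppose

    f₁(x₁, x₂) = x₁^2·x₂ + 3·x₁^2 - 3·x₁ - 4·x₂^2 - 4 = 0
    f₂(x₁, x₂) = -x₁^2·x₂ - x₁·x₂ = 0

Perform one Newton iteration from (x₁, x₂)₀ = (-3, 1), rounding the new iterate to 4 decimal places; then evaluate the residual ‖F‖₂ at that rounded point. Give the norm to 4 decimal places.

At (-3, 1): F = (37.0000, -6.0000).
Jacobian J = [[2·x₁·x₂ + 6·x₁ - 3, x₁^2 - 8·x₂], [-2·x₁·x₂ - x₂, -x₁^2 - x₁]].
At the point, J = [[-27.0000, 1.0000], [5.0000, -6.0000]] (det J = 157.0000).
Solving J·Δ = −F gives Δ = (1.3758, 0.1465).
Then the next iterate is (x₁, x₂)₁ = (-1.6242, 1.1465).
Re-evaluating at (-1.6242, 1.1465): F = (6.553324, -1.162351), so ‖F‖₂ = 6.6556.

6.6556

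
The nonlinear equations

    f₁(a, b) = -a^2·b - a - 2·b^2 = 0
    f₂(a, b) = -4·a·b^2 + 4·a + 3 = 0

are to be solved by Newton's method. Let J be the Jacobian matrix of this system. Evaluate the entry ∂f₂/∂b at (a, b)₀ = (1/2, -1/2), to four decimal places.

2.0000

∂f₂/∂b = -8·a·b.
At (1/2, -1/2) this is 2.0000.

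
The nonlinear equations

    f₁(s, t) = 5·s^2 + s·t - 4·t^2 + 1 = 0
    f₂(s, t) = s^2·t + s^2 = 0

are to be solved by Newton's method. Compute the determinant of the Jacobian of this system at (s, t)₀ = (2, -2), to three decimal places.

J = [[10·s + t, s - 8·t], [2·s·t + 2·s, s^2]].
At the point, J = [[18.000, 18.000], [-4.000, 4.000]].
det J = 144.000.

144.000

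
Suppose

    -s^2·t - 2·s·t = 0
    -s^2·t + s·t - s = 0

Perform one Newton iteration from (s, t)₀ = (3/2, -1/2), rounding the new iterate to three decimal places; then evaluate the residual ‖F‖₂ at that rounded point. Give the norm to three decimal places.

22.993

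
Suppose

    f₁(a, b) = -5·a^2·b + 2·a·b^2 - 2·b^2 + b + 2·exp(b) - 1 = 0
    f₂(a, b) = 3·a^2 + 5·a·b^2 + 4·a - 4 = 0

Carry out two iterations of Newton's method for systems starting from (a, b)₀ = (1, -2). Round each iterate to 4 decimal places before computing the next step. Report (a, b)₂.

(0.7283, -0.5597)

At (1, -2): F = (7.270671, 23.0000).
Jacobian J = [[-10·a·b + 2·b^2, -5·a^2 + 4·a·b - 4·b + 2·exp(b) + 1], [6·a + 5·b^2 + 4, 10·a·b]].
At the point, J = [[28.0000, -3.729329], [30.0000, -20.0000]] (det J = -448.120117).
Solving J·Δ = −F gives Δ = (-0.1331, 0.9504).
Then the next iterate is (a, b)₁ = (0.8669, -1.0496).
Round to (0.8669, -1.0496) and repeat: F = (2.301247, 6.497293), J = [[11.302303, -1.498616], [14.709701, -9.098982]].
Δ = (-0.1386, 0.4899), so (a, b)₂ = (0.7283, -0.5597).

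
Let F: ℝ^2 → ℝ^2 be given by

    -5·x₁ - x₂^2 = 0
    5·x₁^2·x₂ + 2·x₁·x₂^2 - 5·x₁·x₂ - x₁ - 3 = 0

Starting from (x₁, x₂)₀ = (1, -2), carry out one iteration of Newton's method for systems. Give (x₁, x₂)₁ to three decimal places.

(-0.077, -1.096)

At (1, -2): F = (-9.000, 4.000).
Jacobian J = [[-5, -2·x₂], [10·x₁·x₂ + 2·x₂^2 - 5·x₂ - 1, 5·x₁^2 + 4·x₁·x₂ - 5·x₁]].
At the point, J = [[-5.000, 4.000], [-3.000, -8.000]] (det J = 52.000).
Solving J·Δ = −F gives Δ = (-1.077, 0.904).
Then the next iterate is (x₁, x₂)₁ = (-0.077, -1.096).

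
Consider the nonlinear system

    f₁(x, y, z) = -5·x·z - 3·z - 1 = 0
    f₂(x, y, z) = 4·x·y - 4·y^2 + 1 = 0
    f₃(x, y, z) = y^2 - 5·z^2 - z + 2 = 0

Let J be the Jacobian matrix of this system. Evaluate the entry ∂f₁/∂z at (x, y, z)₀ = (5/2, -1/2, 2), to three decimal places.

-15.500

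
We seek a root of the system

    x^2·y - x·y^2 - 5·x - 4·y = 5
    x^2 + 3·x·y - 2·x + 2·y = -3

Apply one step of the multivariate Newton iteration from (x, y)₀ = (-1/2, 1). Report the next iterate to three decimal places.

At (-1/2, 1): F = (-5.750, 4.750).
Jacobian J = [[2·x·y - y^2 - 5, x^2 - 2·x·y - 4], [2·x + 3·y - 2, 3·x + 2]].
At the point, J = [[-7.000, -2.750], [0.000, 0.500]] (det J = -3.500).
Solving J·Δ = −F gives Δ = (2.911, -9.500).
Then the next iterate is (x, y)₁ = (2.411, -8.500).

(2.411, -8.500)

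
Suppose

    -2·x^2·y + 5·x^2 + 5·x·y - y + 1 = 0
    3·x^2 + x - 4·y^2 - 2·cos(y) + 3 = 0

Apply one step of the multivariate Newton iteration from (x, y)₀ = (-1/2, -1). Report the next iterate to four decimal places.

At (-1/2, -1): F = (6.2500, -1.830605).
Jacobian J = [[-4·x·y + 10·x + 5·y, -2·x^2 + 5·x - 1], [6·x + 1, -8·y + 2·sin(y)]].
At the point, J = [[-12.0000, -4.0000], [-2.0000, 6.317058]] (det J = -83.804696).
Solving J·Δ = −F gives Δ = (0.3837, 0.4113).
Then the next iterate is (x, y)₁ = (-0.1163, -0.5887).

(-0.1163, -0.5887)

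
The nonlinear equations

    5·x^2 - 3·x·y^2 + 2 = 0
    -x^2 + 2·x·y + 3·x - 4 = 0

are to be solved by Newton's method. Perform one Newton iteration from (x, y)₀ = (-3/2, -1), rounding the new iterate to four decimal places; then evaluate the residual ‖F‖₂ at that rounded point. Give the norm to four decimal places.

5.1644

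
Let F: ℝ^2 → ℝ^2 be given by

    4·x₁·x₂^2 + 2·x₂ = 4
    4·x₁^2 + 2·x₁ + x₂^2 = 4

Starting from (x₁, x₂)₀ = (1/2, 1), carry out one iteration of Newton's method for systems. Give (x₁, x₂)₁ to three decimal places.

(0.714, 0.857)

At (1/2, 1): F = (0.000, -1.000).
Jacobian J = [[4·x₂^2, 8·x₁·x₂ + 2], [8·x₁ + 2, 2·x₂]].
At the point, J = [[4.000, 6.000], [6.000, 2.000]] (det J = -28.000).
Solving J·Δ = −F gives Δ = (0.214, -0.143).
Then the next iterate is (x₁, x₂)₁ = (0.714, 0.857).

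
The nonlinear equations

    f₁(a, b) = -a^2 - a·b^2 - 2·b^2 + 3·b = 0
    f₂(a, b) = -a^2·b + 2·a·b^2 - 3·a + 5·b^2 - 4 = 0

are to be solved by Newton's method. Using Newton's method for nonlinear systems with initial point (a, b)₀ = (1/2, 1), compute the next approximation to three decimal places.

At (1/2, 1): F = (0.250, 0.250).
Jacobian J = [[-2·a - b^2, -2·a·b - 4·b + 3], [-2·a·b + 2·b^2 - 3, -a^2 + 4·a·b + 10·b]].
At the point, J = [[-2.000, -2.000], [-2.000, 11.750]] (det J = -27.500).
Solving J·Δ = −F gives Δ = (0.125, 0.000).
Then the next iterate is (a, b)₁ = (0.625, 1.000).

(0.625, 1.000)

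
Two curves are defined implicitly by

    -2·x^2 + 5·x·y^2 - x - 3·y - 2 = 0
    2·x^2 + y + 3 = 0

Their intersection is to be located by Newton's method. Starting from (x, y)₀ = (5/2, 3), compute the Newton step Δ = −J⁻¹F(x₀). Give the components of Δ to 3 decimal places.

(-1.816, -0.344)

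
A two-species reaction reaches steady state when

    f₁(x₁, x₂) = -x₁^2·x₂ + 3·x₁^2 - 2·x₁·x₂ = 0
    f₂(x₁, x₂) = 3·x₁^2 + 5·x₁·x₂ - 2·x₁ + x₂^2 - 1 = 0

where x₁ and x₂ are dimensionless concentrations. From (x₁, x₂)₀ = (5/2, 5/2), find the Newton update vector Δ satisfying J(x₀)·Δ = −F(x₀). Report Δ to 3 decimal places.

At (5/2, 5/2): F = (-9.375, 50.250).
Jacobian J = [[-2·x₁·x₂ + 6·x₁ - 2·x₂, -x₁^2 - 2·x₁], [6·x₁ + 5·x₂ - 2, 5·x₁ + 2·x₂]].
At the point, J = [[-2.500, -11.250], [25.500, 17.500]] (det J = 243.125).
Solving J·Δ = −F gives Δ = (-1.650, -0.467).

(-1.650, -0.467)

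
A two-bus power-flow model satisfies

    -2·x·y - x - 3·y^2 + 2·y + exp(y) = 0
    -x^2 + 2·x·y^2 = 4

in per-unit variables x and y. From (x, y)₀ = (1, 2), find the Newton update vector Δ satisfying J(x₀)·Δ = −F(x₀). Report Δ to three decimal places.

(-2.518, 1.513)

At (1, 2): F = (-5.61094, 3.000).
Jacobian J = [[-2·y - 1, -2·x - 6·y + exp(y) + 2], [-2·x + 2·y^2, 4·x·y]].
At the point, J = [[-5.000, -4.61094], [6.000, 8.000]] (det J = -12.33434).
Solving J·Δ = −F gives Δ = (-2.518, 1.513).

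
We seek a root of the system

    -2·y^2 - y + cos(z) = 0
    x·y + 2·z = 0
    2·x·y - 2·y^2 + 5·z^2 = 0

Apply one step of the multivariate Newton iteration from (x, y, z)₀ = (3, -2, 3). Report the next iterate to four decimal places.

At (3, -2, 3): F = (-6.989992, 0.0000, 25.0000).
Jacobian J = [[0, -4·y - 1, -sin(z)], [y, x, 2], [2·y, 2·x - 4·y, 10·z]].
At the point, J = [[0.0000, 7.0000, -0.141120], [-2.0000, 3.0000, 2.0000], [-4.0000, 14.0000, 30.0000]] (det J = 366.257920).
Solving J·Δ = −F gives Δ = (0.1988, 0.9731, -1.2610).
Then the next iterate is (x, y, z)₁ = (3.1988, -1.0269, 1.7390).

(3.1988, -1.0269, 1.7390)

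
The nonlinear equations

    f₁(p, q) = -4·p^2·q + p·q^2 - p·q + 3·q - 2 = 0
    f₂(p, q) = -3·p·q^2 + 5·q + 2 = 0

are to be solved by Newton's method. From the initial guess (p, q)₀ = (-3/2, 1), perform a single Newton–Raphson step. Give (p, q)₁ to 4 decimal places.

At (-3/2, 1): F = (-8.0000, 11.5000).
Jacobian J = [[-8·p·q + q^2 - q, -4·p^2 + 2·p·q - p + 3], [-3·q^2, -6·p·q + 5]].
At the point, J = [[12.0000, -7.5000], [-3.0000, 14.0000]] (det J = 145.5000).
Solving J·Δ = −F gives Δ = (0.1770, -0.7835).
Then the next iterate is (p, q)₁ = (-1.3230, 0.2165).

(-1.3230, 0.2165)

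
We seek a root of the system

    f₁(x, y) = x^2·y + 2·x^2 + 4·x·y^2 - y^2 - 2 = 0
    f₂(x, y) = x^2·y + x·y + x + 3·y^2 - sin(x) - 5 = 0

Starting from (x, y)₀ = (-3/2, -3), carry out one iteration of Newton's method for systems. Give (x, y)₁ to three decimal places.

At (-3/2, -3): F = (-67.250, 19.24749).
Jacobian J = [[2·x·y + 4·x + 4·y^2, x^2 + 8·x·y - 2·y], [2·x·y + y - cos(x) + 1, x^2 + x + 6·y]].
At the point, J = [[39.000, 44.250], [6.92926, -17.250]] (det J = -979.36988).
Solving J·Δ = −F gives Δ = (0.315, 1.242).
Then the next iterate is (x, y)₁ = (-1.185, -1.758).

(-1.185, -1.758)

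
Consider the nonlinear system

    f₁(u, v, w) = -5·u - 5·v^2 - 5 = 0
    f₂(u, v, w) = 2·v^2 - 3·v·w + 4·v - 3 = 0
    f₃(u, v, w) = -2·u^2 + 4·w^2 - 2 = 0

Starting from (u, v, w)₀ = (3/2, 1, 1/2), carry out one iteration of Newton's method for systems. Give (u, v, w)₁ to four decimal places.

(-0.3065, 0.1532, -0.8347)

At (3/2, 1, 1/2): F = (-17.5000, 1.5000, -5.5000).
Jacobian J = [[-5, -10·v, 0], [0, 4·v - 3·w + 4, -3·v], [-4·u, 0, 8·w]].
At the point, J = [[-5.0000, -10.0000, 0.0000], [0.0000, 6.5000, -3.0000], [-6.0000, 0.0000, 4.0000]] (det J = -310.0000).
Solving J·Δ = −F gives Δ = (-1.8065, -0.8468, -1.3347).
Then the next iterate is (u, v, w)₁ = (-0.3065, 0.1532, -0.8347).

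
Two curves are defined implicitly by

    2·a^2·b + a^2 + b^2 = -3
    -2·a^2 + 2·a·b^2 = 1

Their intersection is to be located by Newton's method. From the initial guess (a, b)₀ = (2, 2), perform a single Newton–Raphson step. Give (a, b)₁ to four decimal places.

At (2, 2): F = (27.0000, 7.0000).
Jacobian J = [[4·a·b + 2·a, 2·a^2 + 2·b], [-4·a + 2·b^2, 4·a·b]].
At the point, J = [[20.0000, 12.0000], [0.0000, 16.0000]] (det J = 320.0000).
Solving J·Δ = −F gives Δ = (-1.0875, -0.4375).
Then the next iterate is (a, b)₁ = (0.9125, 1.5625).

(0.9125, 1.5625)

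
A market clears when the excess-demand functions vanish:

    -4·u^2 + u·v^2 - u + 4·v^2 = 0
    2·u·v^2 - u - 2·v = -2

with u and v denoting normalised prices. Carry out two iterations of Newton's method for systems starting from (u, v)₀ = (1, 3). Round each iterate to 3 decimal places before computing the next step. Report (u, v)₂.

At (1, 3): F = (40.000, 13.000).
Jacobian J = [[-8·u + v^2 - 1, 2·u·v + 8·v], [2·v^2 - 1, 4·u·v - 2]].
At the point, J = [[0.000, 30.000], [17.000, 10.000]] (det J = -510.000).
Solving J·Δ = −F gives Δ = (0.020, -1.333).
Then the next iterate is (u, v)₁ = (1.020, 1.667).
Round to (1.020, 1.667) and repeat: F = (8.76842, 3.31493), J = [[-6.38111, 16.73668], [4.55778, 4.80136]].
Δ = (-0.125, -0.572), so (u, v)₂ = (0.895, 1.095).

(0.895, 1.095)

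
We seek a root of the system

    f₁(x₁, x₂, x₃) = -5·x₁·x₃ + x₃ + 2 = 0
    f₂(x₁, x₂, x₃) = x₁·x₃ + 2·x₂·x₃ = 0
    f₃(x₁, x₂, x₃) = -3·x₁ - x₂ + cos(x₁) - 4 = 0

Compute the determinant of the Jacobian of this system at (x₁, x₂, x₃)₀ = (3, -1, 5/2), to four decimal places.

-197.3784

J = [[-5·x₃, 0, -5·x₁ + 1], [x₃, 2·x₃, x₁ + 2·x₂], [-sin(x₁) - 3, -1, 0]].
At the point, J = [[-12.5000, 0.0000, -14.0000], [2.5000, 5.0000, 1.0000], [-3.141120, -1.0000, 0.0000]].
det J = -197.3784.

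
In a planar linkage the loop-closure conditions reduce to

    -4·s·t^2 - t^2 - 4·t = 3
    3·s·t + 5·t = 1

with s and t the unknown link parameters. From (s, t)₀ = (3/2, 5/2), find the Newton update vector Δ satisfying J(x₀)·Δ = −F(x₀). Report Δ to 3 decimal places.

(-6.330, 2.602)

At (3/2, 5/2): F = (-56.750, 22.750).
Jacobian J = [[-4·t^2, -8·s·t - 2·t - 4], [3·t, 3·s + 5]].
At the point, J = [[-25.000, -39.000], [7.500, 9.500]] (det J = 55.000).
Solving J·Δ = −F gives Δ = (-6.330, 2.602).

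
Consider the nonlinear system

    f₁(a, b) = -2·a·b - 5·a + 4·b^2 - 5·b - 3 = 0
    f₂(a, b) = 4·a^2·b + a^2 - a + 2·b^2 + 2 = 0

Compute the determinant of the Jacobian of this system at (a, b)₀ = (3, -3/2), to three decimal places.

J = [[-2·b - 5, -2·a + 8·b - 5], [8·a·b + 2·a - 1, 4·a^2 + 4·b]].
At the point, J = [[-2.000, -23.000], [-31.000, 30.000]].
det J = -773.000.

-773.000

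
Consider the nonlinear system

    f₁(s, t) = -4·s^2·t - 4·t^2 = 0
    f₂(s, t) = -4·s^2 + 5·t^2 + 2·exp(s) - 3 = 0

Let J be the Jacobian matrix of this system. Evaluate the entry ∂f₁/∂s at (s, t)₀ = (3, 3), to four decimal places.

∂f₁/∂s = -8·s·t.
At (3, 3) this is -72.0000.

-72.0000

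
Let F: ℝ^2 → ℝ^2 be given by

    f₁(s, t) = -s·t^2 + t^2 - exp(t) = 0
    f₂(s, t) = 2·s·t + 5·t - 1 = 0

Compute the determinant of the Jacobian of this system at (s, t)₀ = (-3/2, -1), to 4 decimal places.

-12.7358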